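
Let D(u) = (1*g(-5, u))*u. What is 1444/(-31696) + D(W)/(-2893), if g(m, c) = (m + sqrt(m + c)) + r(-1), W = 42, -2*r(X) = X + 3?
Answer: 952475/22924132 - 42*sqrt(37)/2893 ≈ -0.046759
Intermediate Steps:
r(X) = -3/2 - X/2 (r(X) = -(X + 3)/2 = -(3 + X)/2 = -3/2 - X/2)
g(m, c) = -1 + m + sqrt(c + m) (g(m, c) = (m + sqrt(m + c)) + (-3/2 - 1/2*(-1)) = (m + sqrt(c + m)) + (-3/2 + 1/2) = (m + sqrt(c + m)) - 1 = -1 + m + sqrt(c + m))
D(u) = u*(-6 + sqrt(-5 + u)) (D(u) = (1*(-1 - 5 + sqrt(u - 5)))*u = (1*(-1 - 5 + sqrt(-5 + u)))*u = (1*(-6 + sqrt(-5 + u)))*u = (-6 + sqrt(-5 + u))*u = u*(-6 + sqrt(-5 + u)))
1444/(-31696) + D(W)/(-2893) = 1444/(-31696) + (42*(-6 + sqrt(-5 + 42)))/(-2893) = 1444*(-1/31696) + (42*(-6 + sqrt(37)))*(-1/2893) = -361/7924 + (-252 + 42*sqrt(37))*(-1/2893) = -361/7924 + (252/2893 - 42*sqrt(37)/2893) = 952475/22924132 - 42*sqrt(37)/2893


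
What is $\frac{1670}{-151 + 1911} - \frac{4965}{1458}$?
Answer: $- \frac{105059}{42768} \approx -2.4565$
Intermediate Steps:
$\frac{1670}{-151 + 1911} - \frac{4965}{1458} = \frac{1670}{1760} - \frac{1655}{486} = 1670 \cdot \frac{1}{1760} - \frac{1655}{486} = \frac{167}{176} - \frac{1655}{486} = - \frac{105059}{42768}$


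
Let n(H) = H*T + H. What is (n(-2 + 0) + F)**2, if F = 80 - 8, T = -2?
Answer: 5476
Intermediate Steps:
F = 72
n(H) = -H (n(H) = H*(-2) + H = -2*H + H = -H)
(n(-2 + 0) + F)**2 = (-(-2 + 0) + 72)**2 = (-1*(-2) + 72)**2 = (2 + 72)**2 = 74**2 = 5476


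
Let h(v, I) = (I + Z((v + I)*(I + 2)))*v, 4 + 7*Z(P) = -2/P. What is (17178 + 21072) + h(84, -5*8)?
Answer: 7281981/209 ≈ 34842.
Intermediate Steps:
Z(P) = -4/7 - 2/(7*P) (Z(P) = -4/7 + (-2/P)/7 = -4/7 - 2/(7*P))
h(v, I) = v*(I + 2*(-1 - 2*(2 + I)*(I + v))/(7*(2 + I)*(I + v))) (h(v, I) = (I + 2*(-1 - 2*(v + I)*(I + 2))/(7*(((v + I)*(I + 2)))))*v = (I + 2*(-1 - 2*(I + v)*(2 + I))/(7*(((I + v)*(2 + I)))))*v = (I + 2*(-1 - 2*(2 + I)*(I + v))/(7*(((2 + I)*(I + v)))))*v = (I + 2*(1/((2 + I)*(I + v)))*(-1 - 2*(2 + I)*(I + v))/7)*v = (I + 2*(-1 - 2*(2 + I)*(I + v))/(7*(2 + I)*(I + v)))*v = v*(I + 2*(-1 - 2*(2 + I)*(I + v))/(7*(2 + I)*(I + v))))
(17178 + 21072) + h(84, -5*8) = (17178 + 21072) + (⅐)*84*(-2 - (-40)*8 - 8*84 + 7*(-5*8)³ + 10*(-5*8)² + 7*84*(-5*8)² + 10*(-5*8)*84)/((-5*8)² + 2*(-5*8) + 2*84 - 5*8*84) = 38250 + (⅐)*84*(-2 - 8*(-40) - 672 + 7*(-40)³ + 10*(-40)² + 7*84*(-40)² + 10*(-40)*84)/((-40)² + 2*(-40) + 168 - 40*84) = 38250 + (⅐)*84*(-2 + 320 - 672 + 7*(-64000) + 10*1600 + 7*84*1600 - 33600)/(1600 - 80 + 168 - 3360) = 38250 + (⅐)*84*(-2 + 320 - 672 - 448000 + 16000 + 940800 - 33600)/(-1672) = 38250 + (⅐)*84*(-1/1672)*474846 = 38250 - 712269/209 = 7281981/209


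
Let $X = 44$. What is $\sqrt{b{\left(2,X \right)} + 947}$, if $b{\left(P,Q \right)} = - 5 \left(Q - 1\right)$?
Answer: $2 \sqrt{183} \approx 27.056$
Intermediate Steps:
$b{\left(P,Q \right)} = 5 - 5 Q$ ($b{\left(P,Q \right)} = - 5 \left(-1 + Q\right) = 5 - 5 Q$)
$\sqrt{b{\left(2,X \right)} + 947} = \sqrt{\left(5 - 220\right) + 947} = \sqrt{-215 + 947} = \sqrt{732} = 2 \sqrt{183}$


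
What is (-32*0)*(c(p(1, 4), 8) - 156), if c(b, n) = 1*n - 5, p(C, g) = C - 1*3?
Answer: 0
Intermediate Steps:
p(C, g) = -3 + C (p(C, g) = C - 3 = -3 + C)
c(b, n) = -5 + n (c(b, n) = n - 5 = -5 + n)
(-32*0)*(c(p(1, 4), 8) - 156) = (-32*0)*((-5 + 8) - 156) = 0*(3 - 156) = 0*(-153) = 0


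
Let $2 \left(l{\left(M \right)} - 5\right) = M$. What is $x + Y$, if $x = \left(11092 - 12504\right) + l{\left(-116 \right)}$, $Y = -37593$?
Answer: $-39058$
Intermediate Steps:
$l{\left(M \right)} = 5 + \frac{M}{2}$
$x = -1465$ ($x = \left(11092 - 12504\right) + \left(5 + \frac{1}{2} \left(-116\right)\right) = -1412 + \left(5 - 58\right) = -1412 - 53 = -1465$)
$x + Y = -1465 - 37593 = -39058$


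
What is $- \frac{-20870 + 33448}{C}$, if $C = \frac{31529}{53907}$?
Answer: $- \frac{678042246}{31529} \approx -21505.0$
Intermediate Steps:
$C = \frac{31529}{53907}$ ($C = 31529 \cdot \frac{1}{53907} = \frac{31529}{53907} \approx 0.58488$)
$- \frac{-20870 + 33448}{C} = - \frac{-20870 + 33448}{\frac{31529}{53907}} = - \frac{12578 \cdot 53907}{31529} = \left(-1\right) \frac{678042246}{31529} = - \frac{678042246}{31529}$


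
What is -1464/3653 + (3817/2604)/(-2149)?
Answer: -8206481645/20442173388 ≈ -0.40145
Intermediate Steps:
-1464/3653 + (3817/2604)/(-2149) = -1464*1/3653 + (3817*(1/2604))*(-1/2149) = -1464/3653 + (3817/2604)*(-1/2149) = -1464/3653 - 3817/5595996 = -8206481645/20442173388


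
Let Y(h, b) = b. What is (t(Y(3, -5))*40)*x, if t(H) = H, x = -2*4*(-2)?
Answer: -3200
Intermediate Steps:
x = 16 (x = -8*(-2) = 16)
(t(Y(3, -5))*40)*x = -5*40*16 = -200*16 = -3200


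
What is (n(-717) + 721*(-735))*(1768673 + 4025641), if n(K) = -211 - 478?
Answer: -3074602071936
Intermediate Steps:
n(K) = -689
(n(-717) + 721*(-735))*(1768673 + 4025641) = (-689 + 721*(-735))*(1768673 + 4025641) = (-689 - 529935)*5794314 = -530624*5794314 = -3074602071936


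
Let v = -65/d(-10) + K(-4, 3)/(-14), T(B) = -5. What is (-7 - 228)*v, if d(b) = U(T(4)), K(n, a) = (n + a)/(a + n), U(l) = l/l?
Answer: 214085/14 ≈ 15292.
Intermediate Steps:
U(l) = 1
K(n, a) = 1 (K(n, a) = (a + n)/(a + n) = 1)
d(b) = 1
v = -911/14 (v = -65/1 + 1/(-14) = -65*1 + 1*(-1/14) = -65 - 1/14 = -911/14 ≈ -65.071)
(-7 - 228)*v = (-7 - 228)*(-911/14) = -235*(-911/14) = 214085/14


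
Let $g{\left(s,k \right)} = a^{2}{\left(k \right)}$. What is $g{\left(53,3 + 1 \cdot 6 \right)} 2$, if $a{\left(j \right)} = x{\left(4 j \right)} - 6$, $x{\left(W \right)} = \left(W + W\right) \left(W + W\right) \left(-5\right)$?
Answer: $1344314952$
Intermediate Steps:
$x{\left(W \right)} = - 20 W^{2}$ ($x{\left(W \right)} = 2 W 2 W \left(-5\right) = 4 W^{2} \left(-5\right) = - 20 W^{2}$)
$a{\left(j \right)} = -6 - 320 j^{2}$ ($a{\left(j \right)} = - 20 \left(4 j\right)^{2} - 6 = - 20 \cdot 16 j^{2} - 6 = - 320 j^{2} - 6 = -6 - 320 j^{2}$)
$g{\left(s,k \right)} = \left(-6 - 320 k^{2}\right)^{2}$
$g{\left(53,3 + 1 \cdot 6 \right)} 2 = 4 \left(3 + 160 \left(3 + 1 \cdot 6\right)^{2}\right)^{2} \cdot 2 = 4 \left(3 + 160 \left(3 + 6\right)^{2}\right)^{2} \cdot 2 = 4 \left(3 + 160 \cdot 9^{2}\right)^{2} \cdot 2 = 4 \left(3 + 160 \cdot 81\right)^{2} \cdot 2 = 4 \left(3 + 12960\right)^{2} \cdot 2 = 4 \cdot 12963^{2} \cdot 2 = 4 \cdot 168039369 \cdot 2 = 672157476 \cdot 2 = 1344314952$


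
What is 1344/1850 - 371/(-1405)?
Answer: 257467/259925 ≈ 0.99054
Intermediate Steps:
1344/1850 - 371/(-1405) = 1344*(1/1850) - 371*(-1/1405) = 672/925 + 371/1405 = 257467/259925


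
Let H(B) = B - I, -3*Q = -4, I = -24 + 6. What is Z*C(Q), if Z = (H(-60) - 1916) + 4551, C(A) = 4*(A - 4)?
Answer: -82976/3 ≈ -27659.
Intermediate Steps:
I = -18
Q = 4/3 (Q = -⅓*(-4) = 4/3 ≈ 1.3333)
C(A) = -16 + 4*A (C(A) = 4*(-4 + A) = -16 + 4*A)
H(B) = 18 + B (H(B) = B - 1*(-18) = B + 18 = 18 + B)
Z = 2593 (Z = ((18 - 60) - 1916) + 4551 = (-42 - 1916) + 4551 = -1958 + 4551 = 2593)
Z*C(Q) = 2593*(-16 + 4*(4/3)) = 2593*(-16 + 16/3) = 2593*(-32/3) = -82976/3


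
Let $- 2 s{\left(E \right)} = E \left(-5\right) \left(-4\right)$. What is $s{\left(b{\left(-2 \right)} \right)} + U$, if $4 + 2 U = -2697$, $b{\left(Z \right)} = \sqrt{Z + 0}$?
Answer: $- \frac{2701}{2} - 10 i \sqrt{2} \approx -1350.5 - 14.142 i$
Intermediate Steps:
$b{\left(Z \right)} = \sqrt{Z}$
$U = - \frac{2701}{2}$ ($U = -2 + \frac{1}{2} \left(-2697\right) = -2 - \frac{2697}{2} = - \frac{2701}{2} \approx -1350.5$)
$s{\left(E \right)} = - 10 E$ ($s{\left(E \right)} = - \frac{E \left(-5\right) \left(-4\right)}{2} = - \frac{- 5 E \left(-4\right)}{2} = - \frac{20 E}{2} = - 10 E$)
$s{\left(b{\left(-2 \right)} \right)} + U = - 10 \sqrt{-2} - \frac{2701}{2} = - 10 i \sqrt{2} - \frac{2701}{2} = - \frac{2701}{2} - 10 i \sqrt{2}$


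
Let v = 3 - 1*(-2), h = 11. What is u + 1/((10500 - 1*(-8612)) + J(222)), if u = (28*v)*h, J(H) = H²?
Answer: 105329841/68396 ≈ 1540.0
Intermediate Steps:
v = 5 (v = 3 + 2 = 5)
u = 1540 (u = (28*5)*11 = 140*11 = 1540)
u + 1/((10500 - 1*(-8612)) + J(222)) = 1540 + 1/((10500 - 1*(-8612)) + 222²) = 1540 + 1/((10500 + 8612) + 49284) = 1540 + 1/(19112 + 49284) = 1540 + 1/68396 = 105329841/68396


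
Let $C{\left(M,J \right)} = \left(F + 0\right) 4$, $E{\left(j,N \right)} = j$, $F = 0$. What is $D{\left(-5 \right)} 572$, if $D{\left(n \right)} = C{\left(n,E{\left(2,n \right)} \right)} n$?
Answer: $0$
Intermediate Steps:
$C{\left(M,J \right)} = 0$ ($C{\left(M,J \right)} = \left(0 + 0\right) 4 = 0 \cdot 4 = 0$)
$D{\left(n \right)} = 0$ ($D{\left(n \right)} = 0 n = 0$)
$D{\left(-5 \right)} 572 = 0 \cdot 572 = 0$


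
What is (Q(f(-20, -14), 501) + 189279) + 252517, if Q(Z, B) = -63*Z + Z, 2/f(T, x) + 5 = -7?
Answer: 1325419/3 ≈ 4.4181e+5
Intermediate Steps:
f(T, x) = -⅙ (f(T, x) = 2/(-5 - 7) = 2/(-12) = 2*(-1/12) = -⅙)
Q(Z, B) = -62*Z
(Q(f(-20, -14), 501) + 189279) + 252517 = (-62*(-⅙) + 189279) + 252517 = (31/3 + 189279) + 252517 = 567868/3 + 252517 = 1325419/3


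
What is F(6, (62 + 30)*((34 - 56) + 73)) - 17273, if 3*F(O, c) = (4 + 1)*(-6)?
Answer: -17283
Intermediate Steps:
F(O, c) = -10 (F(O, c) = ((4 + 1)*(-6))/3 = (5*(-6))/3 = (1/3)*(-30) = -10)
F(6, (62 + 30)*((34 - 56) + 73)) - 17273 = -10 - 17273 = -17283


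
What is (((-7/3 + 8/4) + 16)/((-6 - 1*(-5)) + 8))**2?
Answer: 2209/441 ≈ 5.0091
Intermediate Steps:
(((-7/3 + 8/4) + 16)/((-6 - 1*(-5)) + 8))**2 = (((-7*1/3 + 8*(1/4)) + 16)/((-6 + 5) + 8))**2 = (((-7/3 + 2) + 16)/(-1 + 8))**2 = ((-1/3 + 16)/7)**2 = ((47/3)*(1/7))**2 = (47/21)**2 = 2209/441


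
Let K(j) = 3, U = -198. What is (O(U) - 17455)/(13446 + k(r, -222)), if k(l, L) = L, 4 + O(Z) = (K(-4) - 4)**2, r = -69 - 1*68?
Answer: -301/228 ≈ -1.3202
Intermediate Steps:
r = -137 (r = -69 - 68 = -137)
O(Z) = -3 (O(Z) = -4 + (3 - 4)**2 = -4 + (-1)**2 = -4 + 1 = -3)
(O(U) - 17455)/(13446 + k(r, -222)) = (-3 - 17455)/(13446 - 222) = -17458/13224 = -17458*1/13224 = -301/228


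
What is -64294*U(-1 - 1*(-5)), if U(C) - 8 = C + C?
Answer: -1028704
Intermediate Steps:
U(C) = 8 + 2*C (U(C) = 8 + (C + C) = 8 + 2*C)
-64294*U(-1 - 1*(-5)) = -64294*(8 + 2*(-1 - 1*(-5))) = -64294*(8 + 2*(-1 + 5)) = -64294*(8 + 2*4) = -64294*(8 + 8) = -64294*16 = -1028704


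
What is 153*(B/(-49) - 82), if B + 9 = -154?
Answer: -589815/49 ≈ -12037.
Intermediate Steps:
B = -163 (B = -9 - 154 = -163)
153*(B/(-49) - 82) = 153*(-163/(-49) - 82) = 153*(-163*(-1/49) - 82) = 153*(163/49 - 82) = 153*(-3855/49) = -589815/49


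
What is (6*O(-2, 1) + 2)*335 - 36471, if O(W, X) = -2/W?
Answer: -33791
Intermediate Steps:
(6*O(-2, 1) + 2)*335 - 36471 = (6*(-2/(-2)) + 2)*335 - 36471 = (6*(-2*(-½)) + 2)*335 - 36471 = (6*1 + 2)*335 - 36471 = (6 + 2)*335 - 36471 = 8*335 - 36471 = 2680 - 36471 = -33791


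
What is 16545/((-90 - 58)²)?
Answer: 16545/21904 ≈ 0.75534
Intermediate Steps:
16545/((-90 - 58)²) = 16545/((-148)²) = 16545/21904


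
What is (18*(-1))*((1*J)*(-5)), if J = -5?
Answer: -450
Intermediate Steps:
(18*(-1))*((1*J)*(-5)) = (18*(-1))*((1*(-5))*(-5)) = -(-90)*(-5) = -18*25 = -450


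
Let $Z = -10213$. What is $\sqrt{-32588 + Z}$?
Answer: $i \sqrt{42801} \approx 206.88 i$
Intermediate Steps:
$\sqrt{-32588 + Z} = \sqrt{-32588 - 10213} = \sqrt{-42801} = i \sqrt{42801}$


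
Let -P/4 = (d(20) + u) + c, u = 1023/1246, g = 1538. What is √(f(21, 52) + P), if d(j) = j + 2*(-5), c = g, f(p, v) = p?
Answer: I*√2396418717/623 ≈ 78.577*I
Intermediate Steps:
u = 1023/1246 (u = 1023*(1/1246) = 1023/1246 ≈ 0.82103)
c = 1538
d(j) = -10 + j (d(j) = j - 10 = -10 + j)
P = -3859662/623 (P = -4*(((-10 + 20) + 1023/1246) + 1538) = -4*((10 + 1023/1246) + 1538) = -4*(13483/1246 + 1538) = -4*1929831/1246 = -3859662/623 ≈ -6195.3)
√(f(21, 52) + P) = √(21 - 3859662/623) = √(-3846579/623) = I*√2396418717/623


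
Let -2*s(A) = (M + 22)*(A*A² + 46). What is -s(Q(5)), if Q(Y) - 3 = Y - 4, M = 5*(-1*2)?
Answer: 660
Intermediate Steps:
M = -10 (M = 5*(-2) = -10)
Q(Y) = -1 + Y (Q(Y) = 3 + (Y - 4) = 3 + (-4 + Y) = -1 + Y)
s(A) = -276 - 6*A³ (s(A) = -(-10 + 22)*(A*A² + 46)/2 = -6*(A³ + 46) = -6*(46 + A³) = -(552 + 12*A³)/2 = -276 - 6*A³)
-s(Q(5)) = -(-276 - 6*(-1 + 5)³) = -(-276 - 6*4³) = -(-276 - 6*64) = -(-276 - 384) = -1*(-660) = 660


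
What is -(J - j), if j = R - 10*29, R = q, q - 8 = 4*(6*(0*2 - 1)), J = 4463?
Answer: -4769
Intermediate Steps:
q = -16 (q = 8 + 4*(6*(0*2 - 1)) = 8 + 4*(6*(0 - 1)) = 8 + 4*(6*(-1)) = 8 + 4*(-6) = 8 - 24 = -16)
R = -16
j = -306 (j = -16 - 10*29 = -16 - 290 = -306)
-(J - j) = -(4463 - 1*(-306)) = -(4463 + 306) = -1*4769 = -4769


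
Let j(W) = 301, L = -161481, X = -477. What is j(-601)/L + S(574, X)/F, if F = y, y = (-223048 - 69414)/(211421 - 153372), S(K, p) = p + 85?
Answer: 1837222855993/23613528111 ≈ 77.804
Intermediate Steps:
S(K, p) = 85 + p
y = -292462/58049 ≈ -5.0382
F = -292462/58049 ≈ -5.0382
j(-601)/L + S(574, X)/F = 301/(-161481) + (85 - 477)/(-292462/58049) = 301*(-1/161481) - 392*(-58049/292462) = -301/161481 + 11377604/146231 = 1837222855993/23613528111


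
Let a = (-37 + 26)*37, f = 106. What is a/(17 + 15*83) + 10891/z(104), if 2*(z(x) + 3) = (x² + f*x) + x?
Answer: 9280059/13842878 ≈ 0.67039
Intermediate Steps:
a = -407 (a = -11*37 = -407)
z(x) = -3 + x²/2 + 107*x/2 (z(x) = -3 + ((x² + 106*x) + x)/2 = -3 + (x² + 107*x)/2 = -3 + (x²/2 + 107*x/2) = -3 + x²/2 + 107*x/2)
a/(17 + 15*83) + 10891/z(104) = -407/(17 + 15*83) + 10891/(-3 + (½)*104² + (107/2)*104) = -407/(17 + 1245) + 10891/(-3 + (½)*10816 + 5564) = -407/1262 + 10891/(-3 + 5408 + 5564) = -407*1/1262 + 10891/10969 = -407/1262 + 10891*(1/10969) = -407/1262 + 10891/10969 = 9280059/13842878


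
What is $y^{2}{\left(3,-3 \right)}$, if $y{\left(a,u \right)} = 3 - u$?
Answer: $36$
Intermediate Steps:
$y^{2}{\left(3,-3 \right)} = \left(3 - -3\right)^{2} = \left(3 + 3\right)^{2} = 6^{2} = 36$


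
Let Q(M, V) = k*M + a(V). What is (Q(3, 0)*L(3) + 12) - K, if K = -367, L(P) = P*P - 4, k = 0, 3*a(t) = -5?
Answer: 1112/3 ≈ 370.67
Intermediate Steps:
a(t) = -5/3 (a(t) = (⅓)*(-5) = -5/3)
Q(M, V) = -5/3 (Q(M, V) = 0*M - 5/3 = 0 - 5/3 = -5/3)
L(P) = -4 + P² (L(P) = P² - 4 = -4 + P²)
(Q(3, 0)*L(3) + 12) - K = (-5*(-4 + 3²)/3 + 12) - 1*(-367) = (-5*(-4 + 9)/3 + 12) + 367 = (-5/3*5 + 12) + 367 = (-25/3 + 12) + 367 = 11/3 + 367 = 1112/3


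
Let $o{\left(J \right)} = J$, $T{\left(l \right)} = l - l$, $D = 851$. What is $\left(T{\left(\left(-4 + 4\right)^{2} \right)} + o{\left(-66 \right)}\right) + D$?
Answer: $785$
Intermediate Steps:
$T{\left(l \right)} = 0$
$\left(T{\left(\left(-4 + 4\right)^{2} \right)} + o{\left(-66 \right)}\right) + D = \left(0 - 66\right) + 851 = -66 + 851 = 785$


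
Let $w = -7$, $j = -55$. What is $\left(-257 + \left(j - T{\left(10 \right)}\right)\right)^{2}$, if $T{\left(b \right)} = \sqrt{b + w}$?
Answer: $\left(312 + \sqrt{3}\right)^{2} \approx 98428.0$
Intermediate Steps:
$T{\left(b \right)} = \sqrt{-7 + b}$ ($T{\left(b \right)} = \sqrt{b - 7} = \sqrt{-7 + b}$)
$\left(-257 + \left(j - T{\left(10 \right)}\right)\right)^{2} = \left(-257 - \left(55 + \sqrt{-7 + 10}\right)\right)^{2} = \left(-257 - \left(55 + \sqrt{3}\right)\right)^{2} = \left(-312 - \sqrt{3}\right)^{2}$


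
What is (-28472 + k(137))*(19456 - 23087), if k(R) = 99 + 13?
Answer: 102975160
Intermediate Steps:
k(R) = 112
(-28472 + k(137))*(19456 - 23087) = (-28472 + 112)*(19456 - 23087) = -28360*(-3631) = 102975160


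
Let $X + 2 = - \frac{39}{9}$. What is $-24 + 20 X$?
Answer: $- \frac{452}{3} \approx -150.67$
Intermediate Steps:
$X = - \frac{19}{3}$ ($X = -2 - \frac{39}{9} = -2 - \frac{13}{3} = - \frac{19}{3} \approx -6.3333$)
$-24 + 20 X = -24 + 20 \left(- \frac{19}{3}\right) = -24 - \frac{380}{3} = - \frac{452}{3}$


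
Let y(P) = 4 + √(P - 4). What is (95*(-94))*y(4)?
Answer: -35720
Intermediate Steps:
y(P) = 4 + √(-4 + P)
(95*(-94))*y(4) = (95*(-94))*(4 + √(-4 + 4)) = -8930*(4 + √0) = -8930*(4 + 0) = -8930*4 = -35720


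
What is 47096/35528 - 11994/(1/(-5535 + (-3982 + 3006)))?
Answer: 346810725781/4441 ≈ 7.8093e+7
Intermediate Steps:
47096/35528 - 11994/(1/(-5535 + (-3982 + 3006))) = 47096*(1/35528) - 11994/(1/(-5535 - 976)) = 5887/4441 - 11994/(1/(-6511)) = 5887/4441 - 11994/(-1/6511) = 5887/4441 - 11994*(-6511) = 5887/4441 + 78092934 = 346810725781/4441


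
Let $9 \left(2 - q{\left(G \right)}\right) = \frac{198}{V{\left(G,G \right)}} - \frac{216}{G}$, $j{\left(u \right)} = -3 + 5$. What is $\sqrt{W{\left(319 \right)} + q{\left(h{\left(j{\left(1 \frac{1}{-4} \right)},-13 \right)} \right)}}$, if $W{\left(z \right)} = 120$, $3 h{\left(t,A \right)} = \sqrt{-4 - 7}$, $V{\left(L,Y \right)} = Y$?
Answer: $\frac{\sqrt{14762 - 66 i \sqrt{11}}}{11} \approx 11.046 - 0.08189 i$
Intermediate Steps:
$j{\left(u \right)} = 2$
$h{\left(t,A \right)} = \frac{i \sqrt{11}}{3}$ ($h{\left(t,A \right)} = \frac{\sqrt{-4 - 7}}{3} = \frac{\sqrt{-11}}{3} = \frac{i \sqrt{11}}{3}$)
$q{\left(G \right)} = 2 + \frac{2}{G}$ ($q{\left(G \right)} = 2 - \frac{\frac{198}{G} - \frac{216}{G}}{9} = 2 - \frac{\left(-18\right) \frac{1}{G}}{9} = 2 + \frac{2}{G}$)
$\sqrt{W{\left(319 \right)} + q{\left(h{\left(j{\left(1 \frac{1}{-4} \right)},-13 \right)} \right)}} = \sqrt{120 + \left(2 + \frac{2}{\frac{1}{3} i \sqrt{11}}\right)} = \sqrt{120 + \left(2 + 2 \left(- \frac{3 i \sqrt{11}}{11}\right)\right)} = \sqrt{120 + \left(2 - \frac{6 i \sqrt{11}}{11}\right)} = \sqrt{122 - \frac{6 i \sqrt{11}}{11}}$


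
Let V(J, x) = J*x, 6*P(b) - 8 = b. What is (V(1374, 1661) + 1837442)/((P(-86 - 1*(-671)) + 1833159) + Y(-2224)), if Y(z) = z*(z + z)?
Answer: 24717936/70353659 ≈ 0.35134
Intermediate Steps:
P(b) = 4/3 + b/6
Y(z) = 2*z² (Y(z) = z*(2*z) = 2*z²)
(V(1374, 1661) + 1837442)/((P(-86 - 1*(-671)) + 1833159) + Y(-2224)) = (1374*1661 + 1837442)/(((4/3 + (-86 - 1*(-671))/6) + 1833159) + 2*(-2224)²) = (2282214 + 1837442)/(((4/3 + (-86 + 671)/6) + 1833159) + 2*4946176) = 4119656/(((4/3 + (⅙)*585) + 1833159) + 9892352) = 4119656/(((4/3 + 195/2) + 1833159) + 9892352) = 4119656/((593/6 + 1833159) + 9892352) = 4119656/(10999547/6 + 9892352) = 4119656/(70353659/6) = 4119656*(6/70353659) = 24717936/70353659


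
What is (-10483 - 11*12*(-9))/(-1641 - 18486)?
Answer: 9295/20127 ≈ 0.46182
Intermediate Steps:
(-10483 - 11*12*(-9))/(-1641 - 18486) = (-10483 - 132*(-9))/(-20127) = (-10483 + 1188)*(-1/20127) = -9295*(-1/20127) = 9295/20127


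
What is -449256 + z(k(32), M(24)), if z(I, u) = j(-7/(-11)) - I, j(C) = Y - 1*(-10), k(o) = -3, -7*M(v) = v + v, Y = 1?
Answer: -449242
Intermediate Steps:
M(v) = -2*v/7 (M(v) = -(v + v)/7 = -2*v/7)
j(C) = 11 (j(C) = 1 - 1*(-10) = 1 + 10 = 11)
z(I, u) = 11 - I
-449256 + z(k(32), M(24)) = -449256 + (11 - 1*(-3)) = -449256 + (11 + 3) = -449256 + 14 = -449242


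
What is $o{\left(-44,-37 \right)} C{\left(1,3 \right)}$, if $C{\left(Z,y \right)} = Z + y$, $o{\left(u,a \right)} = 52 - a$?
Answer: $356$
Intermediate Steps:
$o{\left(-44,-37 \right)} C{\left(1,3 \right)} = \left(52 - -37\right) \left(1 + 3\right) = \left(52 + 37\right) 4 = 89 \cdot 4 = 356$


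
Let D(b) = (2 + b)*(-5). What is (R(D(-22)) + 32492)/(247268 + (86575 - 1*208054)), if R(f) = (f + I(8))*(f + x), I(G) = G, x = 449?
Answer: 91784/125789 ≈ 0.72967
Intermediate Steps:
D(b) = -10 - 5*b
R(f) = (8 + f)*(449 + f) (R(f) = (f + 8)*(f + 449) = (8 + f)*(449 + f))
(R(D(-22)) + 32492)/(247268 + (86575 - 1*208054)) = ((3592 + (-10 - 5*(-22))**2 + 457*(-10 - 5*(-22))) + 32492)/(247268 + (86575 - 1*208054)) = ((3592 + (-10 + 110)**2 + 457*(-10 + 110)) + 32492)/(247268 + (86575 - 208054)) = ((3592 + 100**2 + 457*100) + 32492)/(247268 - 121479) = ((3592 + 10000 + 45700) + 32492)/125789 = (59292 + 32492)*(1/125789) = 91784*(1/125789) = 91784/125789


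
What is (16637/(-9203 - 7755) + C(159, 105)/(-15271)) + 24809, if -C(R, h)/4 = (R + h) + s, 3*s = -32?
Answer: 19273323412325/776896854 ≈ 24808.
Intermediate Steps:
s = -32/3 (s = (⅓)*(-32) = -32/3 ≈ -10.667)
C(R, h) = 128/3 - 4*R - 4*h (C(R, h) = -4*((R + h) - 32/3) = -4*(-32/3 + R + h) = 128/3 - 4*R - 4*h)
(16637/(-9203 - 7755) + C(159, 105)/(-15271)) + 24809 = (16637/(-9203 - 7755) + (128/3 - 4*159 - 4*105)/(-15271)) + 24809 = (16637/(-16958) + (128/3 - 636 - 420)*(-1/15271)) + 24809 = (16637*(-1/16958) - 3040/3*(-1/15271)) + 24809 = (-16637/16958 + 3040/45813) + 24809 = -710638561/776896854 + 24809 = 19273323412325/776896854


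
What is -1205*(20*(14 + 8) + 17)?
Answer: -550685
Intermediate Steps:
-1205*(20*(14 + 8) + 17) = -1205*(20*22 + 17) = -1205*(440 + 17) = -1205*457 = -550685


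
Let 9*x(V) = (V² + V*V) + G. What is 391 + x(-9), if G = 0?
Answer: 409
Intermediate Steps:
x(V) = 2*V²/9 (x(V) = ((V² + V*V) + 0)/9 = ((V² + V²) + 0)/9 = (2*V² + 0)/9 = (2*V²)/9 = 2*V²/9)
391 + x(-9) = 391 + (2/9)*(-9)² = 391 + (2/9)*81 = 391 + 18 = 409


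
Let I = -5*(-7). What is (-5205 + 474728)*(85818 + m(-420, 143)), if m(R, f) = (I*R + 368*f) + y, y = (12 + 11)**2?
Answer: 58348092733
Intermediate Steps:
I = 35
y = 529 (y = 23**2 = 529)
m(R, f) = 529 + 35*R + 368*f (m(R, f) = (35*R + 368*f) + 529 = 529 + 35*R + 368*f)
(-5205 + 474728)*(85818 + m(-420, 143)) = (-5205 + 474728)*(85818 + (529 + 35*(-420) + 368*143)) = 469523*(85818 + (529 - 14700 + 52624)) = 469523*(85818 + 38453) = 469523*124271 = 58348092733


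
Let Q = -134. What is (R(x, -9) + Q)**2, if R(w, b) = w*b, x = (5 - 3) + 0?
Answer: 23104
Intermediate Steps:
x = 2 (x = 2 + 0 = 2)
R(w, b) = b*w
(R(x, -9) + Q)**2 = (-9*2 - 134)**2 = (-18 - 134)**2 = (-152)**2 = 23104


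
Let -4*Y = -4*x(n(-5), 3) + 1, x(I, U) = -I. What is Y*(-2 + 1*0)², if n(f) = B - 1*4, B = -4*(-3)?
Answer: -33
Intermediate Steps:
B = 12
n(f) = 8 (n(f) = 12 - 1*4 = 12 - 4 = 8)
Y = -33/4 (Y = -(-(-4)*8 + 1)/4 = -(-4*(-8) + 1)/4 = -(32 + 1)/4 = -¼*33 = -33/4 ≈ -8.2500)
Y*(-2 + 1*0)² = -33*(-2 + 1*0)²/4 = -33*(-2 + 0)²/4 = -33/4*(-2)² = -33/4*4 = -33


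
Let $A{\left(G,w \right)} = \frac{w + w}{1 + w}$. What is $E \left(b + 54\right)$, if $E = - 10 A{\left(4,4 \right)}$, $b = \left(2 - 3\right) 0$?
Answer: $-864$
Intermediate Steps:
$A{\left(G,w \right)} = \frac{2 w}{1 + w}$
$b = 0$ ($b = \left(-1\right) 0 = 0$)
$E = -16$ ($E = - 10 \cdot 2 \cdot 4 \frac{1}{1 + 4} = - 10 \cdot 2 \cdot 4 \cdot \frac{1}{5} = \left(-10\right) \frac{8}{5} = -16$)
$E \left(b + 54\right) = - 16 \left(0 + 54\right) = \left(-16\right) 54 = -864$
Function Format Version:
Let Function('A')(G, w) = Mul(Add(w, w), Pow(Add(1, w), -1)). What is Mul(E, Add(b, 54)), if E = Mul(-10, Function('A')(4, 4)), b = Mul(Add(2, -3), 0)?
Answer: -864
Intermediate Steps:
Function('A')(G, w) = Mul(2, w, Pow(Add(1, w), -1)) (Function('A')(G, w) = Mul(Mul(2, w), Pow(Add(1, w), -1)) = Mul(2, w, Pow(Add(1, w), -1)))
b = 0 (b = Mul(-1, 0) = 0)
E = -16 (E = Mul(-10, Mul(2, 4, Pow(Add(1, 4), -1))) = Mul(-10, Mul(2, 4, Pow(5, -1))) = Mul(-10, Mul(2, 4, Rational(1, 5))) = Mul(-10, Rational(8, 5)) = -16)
Mul(E, Add(b, 54)) = Mul(-16, Add(0, 54)) = Mul(-16, 54) = -864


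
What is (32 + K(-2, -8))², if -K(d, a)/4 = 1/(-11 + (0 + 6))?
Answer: 26896/25 ≈ 1075.8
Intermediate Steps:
K(d, a) = ⅘ (K(d, a) = -4/(-11 + (0 + 6)) = -4/(-11 + 6) = -4/(-5) = -4*(-⅕) = ⅘)
(32 + K(-2, -8))² = (32 + ⅘)² = (164/5)² = 26896/25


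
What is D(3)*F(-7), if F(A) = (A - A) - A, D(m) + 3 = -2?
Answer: -35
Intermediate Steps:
D(m) = -5 (D(m) = -3 - 2 = -5)
F(A) = -A (F(A) = 0 - A = -A)
D(3)*F(-7) = -(-5)*(-7) = -5*7 = -35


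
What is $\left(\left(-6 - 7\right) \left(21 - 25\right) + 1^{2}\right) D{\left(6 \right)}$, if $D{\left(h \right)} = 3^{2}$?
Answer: $477$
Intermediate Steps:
$D{\left(h \right)} = 9$
$\left(\left(-6 - 7\right) \left(21 - 25\right) + 1^{2}\right) D{\left(6 \right)} = \left(\left(-6 - 7\right) \left(21 - 25\right) + 1^{2}\right) 9 = \left(\left(-13\right) \left(-4\right) + 1\right) 9 = \left(52 + 1\right) 9 = 53 \cdot 9 = 477$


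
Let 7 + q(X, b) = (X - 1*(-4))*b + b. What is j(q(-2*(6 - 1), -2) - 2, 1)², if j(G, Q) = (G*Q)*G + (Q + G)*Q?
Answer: 9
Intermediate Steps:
q(X, b) = -7 + b + b*(4 + X) (q(X, b) = -7 + ((X - 1*(-4))*b + b) = -7 + ((X + 4)*b + b) = -7 + ((4 + X)*b + b) = -7 + (b*(4 + X) + b) = -7 + (b + b*(4 + X)) = -7 + b + b*(4 + X))
j(G, Q) = Q*G² + Q*(G + Q) (j(G, Q) = Q*G² + (G + Q)*Q = Q*G² + Q*(G + Q))
j(q(-2*(6 - 1), -2) - 2, 1)² = (1*(((-7 + 5*(-2) - 2*(6 - 1)*(-2)) - 2) + 1 + ((-7 + 5*(-2) - 2*(6 - 1)*(-2)) - 2)²))² = (1*(((-7 - 10 - 2*5*(-2)) - 2) + 1 + ((-7 - 10 - 2*5*(-2)) - 2)²))² = (1*(((-7 - 10 - 10*(-2)) - 2) + 1 + ((-7 - 10 - 10*(-2)) - 2)²))² = (1*(((-7 - 10 + 20) - 2) + 1 + ((-7 - 10 + 20) - 2)²))² = (1*((3 - 2) + 1 + (3 - 2)²))² = (1*(1 + 1 + 1²))² = (1*(1 + 1 + 1))² = (1*3)² = 3² = 9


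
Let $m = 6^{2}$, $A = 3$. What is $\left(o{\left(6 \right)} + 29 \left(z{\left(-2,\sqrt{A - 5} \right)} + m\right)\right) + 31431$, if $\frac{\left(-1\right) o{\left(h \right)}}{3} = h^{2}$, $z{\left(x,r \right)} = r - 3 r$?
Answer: $32367 - 58 i \sqrt{2} \approx 32367.0 - 82.024 i$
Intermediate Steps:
$m = 36$
$z{\left(x,r \right)} = - 2 r$
$o{\left(h \right)} = - 3 h^{2}$
$\left(o{\left(6 \right)} + 29 \left(z{\left(-2,\sqrt{A - 5} \right)} + m\right)\right) + 31431 = \left(- 3 \cdot 6^{2} + 29 \left(- 2 \sqrt{3 - 5} + 36\right)\right) + 31431 = \left(\left(-3\right) 36 + 29 \left(- 2 \sqrt{-2} + 36\right)\right) + 31431 = \left(-108 + 29 \left(- 2 i \sqrt{2} + 36\right)\right) + 31431 = \left(-108 + 29 \left(36 - 2 i \sqrt{2}\right)\right) + 31431 = \left(-108 + \left(1044 - 58 i \sqrt{2}\right)\right) + 31431 = \left(936 - 58 i \sqrt{2}\right) + 31431 = 32367 - 58 i \sqrt{2}$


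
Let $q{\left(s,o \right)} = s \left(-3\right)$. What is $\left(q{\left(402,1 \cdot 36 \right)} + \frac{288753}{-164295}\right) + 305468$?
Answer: $\frac{16662812179}{54765} \approx 3.0426 \cdot 10^{5}$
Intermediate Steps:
$q{\left(s,o \right)} = - 3 s$
$\left(q{\left(402,1 \cdot 36 \right)} + \frac{288753}{-164295}\right) + 305468 = \left(\left(-3\right) 402 + \frac{288753}{-164295}\right) + 305468 = \left(-1206 + 288753 \left(- \frac{1}{164295}\right)\right) + 305468 = \left(-1206 - \frac{96251}{54765}\right) + 305468 = - \frac{66142841}{54765} + 305468 = \frac{16662812179}{54765}$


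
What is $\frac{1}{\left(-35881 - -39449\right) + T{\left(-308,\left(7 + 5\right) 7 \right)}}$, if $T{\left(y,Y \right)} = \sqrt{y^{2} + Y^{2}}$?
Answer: $\frac{223}{789294} - \frac{7 \sqrt{130}}{3157176} \approx 0.00025725$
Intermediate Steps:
$T{\left(y,Y \right)} = \sqrt{Y^{2} + y^{2}}$
$\frac{1}{\left(-35881 - -39449\right) + T{\left(-308,\left(7 + 5\right) 7 \right)}} = \frac{1}{\left(-35881 - -39449\right) + \sqrt{\left(\left(7 + 5\right) 7\right)^{2} + \left(-308\right)^{2}}} = \frac{1}{\left(-35881 + 39449\right) + \sqrt{\left(12 \cdot 7\right)^{2} + 94864}} = \frac{1}{3568 + \sqrt{84^{2} + 94864}} = \frac{1}{3568 + \sqrt{7056 + 94864}} = \frac{1}{3568 + \sqrt{101920}} = \frac{1}{3568 + 28 \sqrt{130}}$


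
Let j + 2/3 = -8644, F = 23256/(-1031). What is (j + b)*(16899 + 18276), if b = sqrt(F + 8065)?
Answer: -304076150 + 35175*sqrt(8548803529)/1031 ≈ -3.0092e+8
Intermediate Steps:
F = -23256/1031 (F = 23256*(-1/1031) = -23256/1031 ≈ -22.557)
b = sqrt(8548803529)/1031 (b = sqrt(-23256/1031 + 8065) = sqrt(8291759/1031) = sqrt(8548803529)/1031 ≈ 89.680)
j = -25934/3 (j = -2/3 - 8644 = -25934/3 ≈ -8644.7)
(j + b)*(16899 + 18276) = (-25934/3 + sqrt(8548803529)/1031)*(16899 + 18276) = (-25934/3 + sqrt(8548803529)/1031)*35175 = -304076150 + 35175*sqrt(8548803529)/1031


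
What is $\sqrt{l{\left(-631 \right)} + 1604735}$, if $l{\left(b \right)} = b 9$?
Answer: $4 \sqrt{99941} \approx 1264.5$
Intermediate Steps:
$l{\left(b \right)} = 9 b$
$\sqrt{l{\left(-631 \right)} + 1604735} = \sqrt{9 \left(-631\right) + 1604735} = \sqrt{-5679 + 1604735} = \sqrt{1599056} = 4 \sqrt{99941}$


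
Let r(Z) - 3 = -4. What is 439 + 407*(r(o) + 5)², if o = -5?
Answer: 6951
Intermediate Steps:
r(Z) = -1 (r(Z) = 3 - 4 = -1)
439 + 407*(r(o) + 5)² = 439 + 407*(-1 + 5)² = 439 + 407*4² = 439 + 407*16 = 439 + 6512 = 6951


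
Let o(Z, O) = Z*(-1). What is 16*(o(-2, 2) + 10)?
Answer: 192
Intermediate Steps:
o(Z, O) = -Z
16*(o(-2, 2) + 10) = 16*(-1*(-2) + 10) = 16*(2 + 10) = 16*12 = 192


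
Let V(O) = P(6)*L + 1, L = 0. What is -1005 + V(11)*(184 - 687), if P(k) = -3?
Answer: -1508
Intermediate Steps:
V(O) = 1 (V(O) = -3*0 + 1 = 0 + 1 = 1)
-1005 + V(11)*(184 - 687) = -1005 + 1*(184 - 687) = -1005 + 1*(-503) = -1005 - 503 = -1508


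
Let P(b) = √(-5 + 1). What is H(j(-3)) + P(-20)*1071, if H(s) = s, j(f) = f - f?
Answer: 2142*I ≈ 2142.0*I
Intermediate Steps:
j(f) = 0
P(b) = 2*I (P(b) = √(-4) = 2*I)
H(j(-3)) + P(-20)*1071 = 0 + (2*I)*1071 = 0 + 2142*I = 2142*I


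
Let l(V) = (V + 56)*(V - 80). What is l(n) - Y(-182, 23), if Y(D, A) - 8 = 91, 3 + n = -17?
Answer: -3699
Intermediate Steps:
n = -20 (n = -3 - 17 = -20)
Y(D, A) = 99 (Y(D, A) = 8 + 91 = 99)
l(V) = (-80 + V)*(56 + V) (l(V) = (56 + V)*(-80 + V) = (-80 + V)*(56 + V))
l(n) - Y(-182, 23) = (-4480 + (-20)² - 24*(-20)) - 1*99 = (-4480 + 400 + 480) - 99 = -3600 - 99 = -3699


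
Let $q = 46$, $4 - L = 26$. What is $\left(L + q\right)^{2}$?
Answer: $576$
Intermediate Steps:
$L = -22$ ($L = 4 - 26 = -22$)
$\left(L + q\right)^{2} = \left(-22 + 46\right)^{2} = 24^{2} = 576$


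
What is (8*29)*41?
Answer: 9512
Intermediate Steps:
(8*29)*41 = 232*41 = 9512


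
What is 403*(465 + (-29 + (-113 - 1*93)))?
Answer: 92690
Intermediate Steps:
403*(465 + (-29 + (-113 - 1*93))) = 403*(465 + (-29 + (-113 - 93))) = 403*(465 + (-29 - 206)) = 403*(465 - 235) = 403*230 = 92690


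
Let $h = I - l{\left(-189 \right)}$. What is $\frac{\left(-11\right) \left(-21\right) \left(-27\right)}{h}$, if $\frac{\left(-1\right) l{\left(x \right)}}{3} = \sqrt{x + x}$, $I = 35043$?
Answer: $- \frac{24284799}{136446139} + \frac{6237 i \sqrt{42}}{136446139} \approx -0.17798 + 0.00029624 i$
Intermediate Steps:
$l{\left(x \right)} = - 3 \sqrt{2} \sqrt{x}$ ($l{\left(x \right)} = - 3 \sqrt{x + x} = - 3 \sqrt{2 x} = - 3 \sqrt{2} \sqrt{x}$)
$h = 35043 + 9 i \sqrt{42}$ ($h = 35043 - - 3 \sqrt{2} \sqrt{-189} = 35043 - - 3 \sqrt{2} \cdot 3 i \sqrt{21} = 35043 - - 9 i \sqrt{42} = 35043 + 9 i \sqrt{42} \approx 35043.0 + 58.327 i$)
$\frac{\left(-11\right) \left(-21\right) \left(-27\right)}{h} = \frac{\left(-11\right) \left(-21\right) \left(-27\right)}{35043 + 9 i \sqrt{42}} = \frac{231 \left(-27\right)}{35043 + 9 i \sqrt{42}} = - \frac{6237}{35043 + 9 i \sqrt{42}}$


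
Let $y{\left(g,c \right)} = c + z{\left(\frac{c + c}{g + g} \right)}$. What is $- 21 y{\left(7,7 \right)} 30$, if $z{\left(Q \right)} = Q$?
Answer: $-5040$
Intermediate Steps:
$y{\left(g,c \right)} = c + \frac{c}{g}$ ($y{\left(g,c \right)} = c + \frac{c + c}{g + g} = c + \frac{2 c}{2 g} = c + 2 c \frac{1}{2 g} = c + \frac{c}{g}$)
$- 21 y{\left(7,7 \right)} 30 = - 21 \left(7 + \frac{7}{7}\right) 30 = - 21 \left(7 + 7 \cdot \frac{1}{7}\right) 30 = - 21 \left(7 + 1\right) 30 = \left(-21\right) 8 \cdot 30 = \left(-168\right) 30 = -5040$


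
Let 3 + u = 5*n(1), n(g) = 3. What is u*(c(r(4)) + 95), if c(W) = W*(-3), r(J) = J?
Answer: 996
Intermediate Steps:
u = 12 (u = -3 + 5*3 = -3 + 15 = 12)
c(W) = -3*W
u*(c(r(4)) + 95) = 12*(-3*4 + 95) = 12*(-12 + 95) = 12*83 = 996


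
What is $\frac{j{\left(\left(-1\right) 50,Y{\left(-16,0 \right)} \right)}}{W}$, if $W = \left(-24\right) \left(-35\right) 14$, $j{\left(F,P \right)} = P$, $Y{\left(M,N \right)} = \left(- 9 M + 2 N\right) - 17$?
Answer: $\frac{127}{11760} \approx 0.010799$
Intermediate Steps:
$Y{\left(M,N \right)} = -17 - 9 M + 2 N$
$W = 11760$ ($W = 840 \cdot 14 = 11760$)
$\frac{j{\left(\left(-1\right) 50,Y{\left(-16,0 \right)} \right)}}{W} = \frac{-17 - -144 + 2 \cdot 0}{11760} = \left(-17 + 144 + 0\right) \frac{1}{11760} = 127 \cdot \frac{1}{11760} = \frac{127}{11760}$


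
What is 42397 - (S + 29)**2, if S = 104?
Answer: 24708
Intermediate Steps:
42397 - (S + 29)**2 = 42397 - (104 + 29)**2 = 42397 - 1*133**2 = 42397 - 1*17689 = 42397 - 17689 = 24708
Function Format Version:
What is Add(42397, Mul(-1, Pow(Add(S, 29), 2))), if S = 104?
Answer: 24708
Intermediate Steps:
Add(42397, Mul(-1, Pow(Add(S, 29), 2))) = Add(42397, Mul(-1, Pow(Add(104, 29), 2))) = Add(42397, Mul(-1, Pow(133, 2))) = Add(42397, Mul(-1, 17689)) = Add(42397, -17689) = 24708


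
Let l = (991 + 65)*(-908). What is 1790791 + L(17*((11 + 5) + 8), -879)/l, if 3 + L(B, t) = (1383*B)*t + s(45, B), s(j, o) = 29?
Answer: 858796178399/479424 ≈ 1.7913e+6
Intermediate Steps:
l = -958848 (l = 1056*(-908) = -958848)
L(B, t) = 26 + 1383*B*t (L(B, t) = -3 + ((1383*B)*t + 29) = -3 + (1383*B*t + 29) = -3 + (29 + 1383*B*t) = 26 + 1383*B*t)
1790791 + L(17*((11 + 5) + 8), -879)/l = 1790791 + (26 + 1383*(17*((11 + 5) + 8))*(-879))/(-958848) = 1790791 + (26 + 1383*(17*(16 + 8))*(-879))*(-1/958848) = 1790791 + (26 + 1383*(17*24)*(-879))*(-1/958848) = 1790791 + (26 + 1383*408*(-879))*(-1/958848) = 1790791 + (26 - 495988056)*(-1/958848) = 1790791 - 495988030*(-1/958848) = 1790791 + 247994015/479424 = 858796178399/479424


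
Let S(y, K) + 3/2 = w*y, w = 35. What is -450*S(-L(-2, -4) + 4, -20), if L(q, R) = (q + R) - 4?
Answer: -219825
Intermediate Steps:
L(q, R) = -4 + R + q (L(q, R) = (R + q) - 4 = -4 + R + q)
S(y, K) = -3/2 + 35*y
-450*S(-L(-2, -4) + 4, -20) = -450*(-3/2 + 35*(-(-4 - 4 - 2) + 4)) = -450*(-3/2 + 35*(-1*(-10) + 4)) = -450*(-3/2 + 35*(10 + 4)) = -450*(-3/2 + 35*14) = -450*(-3/2 + 490) = -450*977/2 = -219825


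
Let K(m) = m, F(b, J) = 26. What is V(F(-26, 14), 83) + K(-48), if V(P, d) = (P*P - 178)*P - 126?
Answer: 12774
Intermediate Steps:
V(P, d) = -126 + P*(-178 + P²) (V(P, d) = (P² - 178)*P - 126 = (-178 + P²)*P - 126 = P*(-178 + P²) - 126 = -126 + P*(-178 + P²))
V(F(-26, 14), 83) + K(-48) = (-126 + 26³ - 178*26) - 48 = (-126 + 17576 - 4628) - 48 = 12822 - 48 = 12774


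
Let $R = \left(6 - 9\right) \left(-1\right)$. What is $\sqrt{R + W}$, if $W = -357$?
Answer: $i \sqrt{354} \approx 18.815 i$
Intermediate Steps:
$R = 3$ ($R = \left(6 - 9\right) \left(-1\right) = \left(-3\right) \left(-1\right) = 3$)
$\sqrt{R + W} = \sqrt{3 - 357} = \sqrt{-354} = i \sqrt{354}$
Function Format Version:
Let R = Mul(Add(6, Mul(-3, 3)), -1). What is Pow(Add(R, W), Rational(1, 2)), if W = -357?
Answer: Mul(I, Pow(354, Rational(1, 2))) ≈ Mul(18.815, I)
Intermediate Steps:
R = 3 (R = Mul(Add(6, -9), -1) = Mul(-3, -1) = 3)
Pow(Add(R, W), Rational(1, 2)) = Pow(Add(3, -357), Rational(1, 2)) = Pow(-354, Rational(1, 2)) = Mul(I, Pow(354, Rational(1, 2)))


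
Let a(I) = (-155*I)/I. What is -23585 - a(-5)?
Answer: -23430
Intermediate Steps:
a(I) = -155
-23585 - a(-5) = -23585 - 1*(-155) = -23585 + 155 = -23430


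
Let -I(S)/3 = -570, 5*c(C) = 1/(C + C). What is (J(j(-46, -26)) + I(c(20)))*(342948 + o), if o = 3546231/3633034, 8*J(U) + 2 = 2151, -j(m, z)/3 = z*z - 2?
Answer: 19722068002738827/29064272 ≈ 6.7857e+8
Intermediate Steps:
c(C) = 1/(10*C) (c(C) = 1/(5*(C + C)) = 1/(5*((2*C))) = (1/(2*C))/5 = 1/(10*C))
j(m, z) = 6 - 3*z² (j(m, z) = -3*(z*z - 2) = -3*(z² - 2) = -3*(-2 + z²) = 6 - 3*z²)
J(U) = 2149/8 (J(U) = -¼ + (⅛)*2151 = -¼ + 2151/8 = 2149/8)
o = 3546231/3633034 (o = 3546231*(1/3633034) = 3546231/3633034 ≈ 0.97611)
I(S) = 1710 (I(S) = -3*(-570) = 1710)
(J(j(-46, -26)) + I(c(20)))*(342948 + o) = (2149/8 + 1710)*(342948 + 3546231/3633034) = (15829/8)*(1245945290463/3633034) = 19722068002738827/29064272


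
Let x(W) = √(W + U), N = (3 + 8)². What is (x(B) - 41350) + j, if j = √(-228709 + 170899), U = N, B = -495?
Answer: -41350 + I*√374 + I*√57810 ≈ -41350.0 + 259.78*I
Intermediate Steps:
N = 121 (N = 11² = 121)
U = 121
x(W) = √(121 + W) (x(W) = √(W + 121) = √(121 + W))
j = I*√57810 (j = √(-57810) = I*√57810 ≈ 240.44*I)
(x(B) - 41350) + j = (√(121 - 495) - 41350) + I*√57810 = (√(-374) - 41350) + I*√57810 = (I*√374 - 41350) + I*√57810 = (-41350 + I*√374) + I*√57810 = -41350 + I*√374 + I*√57810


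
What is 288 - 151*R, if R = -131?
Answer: 20069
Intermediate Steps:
288 - 151*R = 288 - 151*(-131) = 288 + 19781 = 20069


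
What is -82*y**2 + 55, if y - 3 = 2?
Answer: -1995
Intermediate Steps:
y = 5 (y = 3 + 2 = 5)
-82*y**2 + 55 = -82*5**2 + 55 = -82*25 + 55 = -2050 + 55 = -1995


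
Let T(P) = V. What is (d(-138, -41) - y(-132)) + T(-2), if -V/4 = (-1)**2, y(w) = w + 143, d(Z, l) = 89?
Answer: 74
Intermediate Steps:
y(w) = 143 + w
V = -4 (V = -4*(-1)**2 = -4*1 = -4)
T(P) = -4
(d(-138, -41) - y(-132)) + T(-2) = (89 - (143 - 132)) - 4 = (89 - 1*11) - 4 = (89 - 11) - 4 = 78 - 4 = 74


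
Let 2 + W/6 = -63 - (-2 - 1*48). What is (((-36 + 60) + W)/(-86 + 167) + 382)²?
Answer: 105925264/729 ≈ 1.4530e+5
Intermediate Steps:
W = -90 (W = -12 + 6*(-63 - (-2 - 1*48)) = -12 + 6*(-63 - (-2 - 48)) = -12 + 6*(-63 - 1*(-50)) = -12 + 6*(-63 + 50) = -12 + 6*(-13) = -12 - 78 = -90)
(((-36 + 60) + W)/(-86 + 167) + 382)² = (((-36 + 60) - 90)/(-86 + 167) + 382)² = ((24 - 90)/81 + 382)² = (-66*1/81 + 382)² = (-22/27 + 382)² = (10292/27)² = 105925264/729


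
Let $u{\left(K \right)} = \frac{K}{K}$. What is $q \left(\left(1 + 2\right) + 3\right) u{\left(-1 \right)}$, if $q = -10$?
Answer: $-60$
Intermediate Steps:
$u{\left(K \right)} = 1$
$q \left(\left(1 + 2\right) + 3\right) u{\left(-1 \right)} = - 10 \left(\left(1 + 2\right) + 3\right) 1 = - 10 \left(3 + 3\right) 1 = \left(-10\right) 6 \cdot 1 = \left(-60\right) 1 = -60$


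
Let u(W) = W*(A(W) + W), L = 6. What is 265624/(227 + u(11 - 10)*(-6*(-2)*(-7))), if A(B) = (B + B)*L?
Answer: -265624/865 ≈ -307.08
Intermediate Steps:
A(B) = 12*B (A(B) = (B + B)*6 = (2*B)*6 = 12*B)
u(W) = 13*W**2 (u(W) = W*(12*W + W) = W*(13*W) = 13*W**2)
265624/(227 + u(11 - 10)*(-6*(-2)*(-7))) = 265624/(227 + (13*(11 - 10)**2)*(-6*(-2)*(-7))) = 265624/(227 + (13*1**2)*(12*(-7))) = 265624/(227 + (13*1)*(-84)) = 265624/(227 + 13*(-84)) = 265624/(227 - 1092) = 265624/(-865) = 265624*(-1/865) = -265624/865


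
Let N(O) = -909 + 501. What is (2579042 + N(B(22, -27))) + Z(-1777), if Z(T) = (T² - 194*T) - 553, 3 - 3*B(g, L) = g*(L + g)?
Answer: 6080548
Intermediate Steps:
B(g, L) = 1 - g*(L + g)/3
Z(T) = -553 + T² - 194*T
N(O) = -408
(2579042 + N(B(22, -27))) + Z(-1777) = (2579042 - 408) + (-553 + (-1777)² - 194*(-1777)) = 2578634 + (-553 + 3157729 + 344738) = 2578634 + 3501914 = 6080548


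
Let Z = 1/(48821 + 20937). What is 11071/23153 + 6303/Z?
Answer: 10180019268193/23153 ≈ 4.3968e+8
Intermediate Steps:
Z = 1/69758 ≈ 1.4335e-5
11071/23153 + 6303/Z = 11071/23153 + 6303/(1/69758) = 11071*(1/23153) + 6303*69758 = 11071/23153 + 439684674 = 10180019268193/23153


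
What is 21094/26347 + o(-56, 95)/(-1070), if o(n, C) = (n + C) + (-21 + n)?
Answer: 11785883/14095645 ≈ 0.83614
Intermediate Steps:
o(n, C) = -21 + C + 2*n (o(n, C) = (C + n) + (-21 + n) = -21 + C + 2*n)
21094/26347 + o(-56, 95)/(-1070) = 21094/26347 + (-21 + 95 + 2*(-56))/(-1070) = 21094*(1/26347) + (-21 + 95 - 112)*(-1/1070) = 21094/26347 - 38*(-1/1070) = 21094/26347 + 19/535 = 11785883/14095645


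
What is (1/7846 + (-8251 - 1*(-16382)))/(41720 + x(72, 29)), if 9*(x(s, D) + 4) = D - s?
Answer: 574162443/2945396246 ≈ 0.19494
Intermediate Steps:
x(s, D) = -4 - s/9 + D/9 (x(s, D) = -4 + (D - s)/9 = -4 + (-s/9 + D/9) = -4 - s/9 + D/9)
(1/7846 + (-8251 - 1*(-16382)))/(41720 + x(72, 29)) = (1/7846 + (-8251 - 1*(-16382)))/(41720 + (-4 - 1/9*72 + (1/9)*29)) = (1/7846 + (-8251 + 16382))/(41720 + (-4 - 8 + 29/9)) = (1/7846 + 8131)/(41720 - 79/9) = 63795827/(7846*(375401/9)) = (63795827/7846)*(9/375401) = 574162443/2945396246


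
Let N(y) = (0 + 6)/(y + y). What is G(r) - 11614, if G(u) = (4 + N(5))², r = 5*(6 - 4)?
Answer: -289821/25 ≈ -11593.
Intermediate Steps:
N(y) = 3/y (N(y) = 6/((2*y)) = 6*(1/(2*y)) = 3/y)
r = 10 (r = 5*2 = 10)
G(u) = 529/25 (G(u) = (4 + 3/5)² = (4 + 3*(⅕))² = (4 + ⅗)² = (23/5)² = 529/25)
G(r) - 11614 = 529/25 - 11614 = -289821/25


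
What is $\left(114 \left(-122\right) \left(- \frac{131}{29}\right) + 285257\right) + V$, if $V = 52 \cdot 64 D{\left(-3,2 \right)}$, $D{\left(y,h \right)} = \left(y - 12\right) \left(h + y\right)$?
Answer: $\frac{11542081}{29} \approx 3.98 \cdot 10^{5}$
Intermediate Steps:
$D{\left(y,h \right)} = \left(-12 + y\right) \left(h + y\right)$
$V = 49920$ ($V = 52 \cdot 64 \left(\left(-3\right)^{2} - 24 - -36 + 2 \left(-3\right)\right) = 3328 \left(9 - 24 + 36 - 6\right) = 3328 \cdot 15 = 49920$)
$\left(114 \left(-122\right) \left(- \frac{131}{29}\right) + 285257\right) + V = \left(114 \left(-122\right) \left(- \frac{131}{29}\right) + 285257\right) + 49920 = \left(- 13908 \left(\left(-131\right) \frac{1}{29}\right) + 285257\right) + 49920 = \left(\left(-13908\right) \left(- \frac{131}{29}\right) + 285257\right) + 49920 = \left(\frac{1821948}{29} + 285257\right) + 49920 = \frac{10094401}{29} + 49920 = \frac{11542081}{29}$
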